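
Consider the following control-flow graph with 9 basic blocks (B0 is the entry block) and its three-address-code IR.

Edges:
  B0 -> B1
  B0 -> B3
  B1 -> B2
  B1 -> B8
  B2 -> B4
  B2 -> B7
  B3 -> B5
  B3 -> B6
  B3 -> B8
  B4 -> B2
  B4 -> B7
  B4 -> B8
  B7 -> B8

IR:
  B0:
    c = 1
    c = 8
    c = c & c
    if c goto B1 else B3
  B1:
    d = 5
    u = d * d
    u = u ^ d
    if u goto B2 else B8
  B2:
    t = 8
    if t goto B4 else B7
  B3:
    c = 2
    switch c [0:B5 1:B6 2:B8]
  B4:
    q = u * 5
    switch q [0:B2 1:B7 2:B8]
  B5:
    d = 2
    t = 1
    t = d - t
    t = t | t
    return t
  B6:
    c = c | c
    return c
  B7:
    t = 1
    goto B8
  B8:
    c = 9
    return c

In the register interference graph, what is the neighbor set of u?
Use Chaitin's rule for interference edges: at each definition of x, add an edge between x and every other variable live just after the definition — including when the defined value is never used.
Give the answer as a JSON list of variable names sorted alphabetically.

Per-block:
  B0: {c} / ∅
  B1: {d,u} / ∅
  B2: {t} / ∅
  B3: {c} / ∅
  B4: {q} / {u}
  B5: {d,t} / ∅
  B6: {c} / {c}
  B7: {t} / ∅
  B8: {c} / ∅

Liveness:
  B0 li=∅ lo=∅
  B1 li=∅ lo={u}
  B2 li={u} lo={u}
  B3 li=∅ lo={c}
  B4 li={u} lo={u}
  B5 li=∅ lo=∅
  B6 li={c} lo=∅
  B7 li=∅ lo=∅
  B8 li=∅ lo=∅

Interfere edges:
  c — ∅
  d — {t,u}
  q — {u}
  t — {d,u}
  u — {d,q,t}

N(u) = ["d", "q", "t"]

Answer: ["d", "q", "t"]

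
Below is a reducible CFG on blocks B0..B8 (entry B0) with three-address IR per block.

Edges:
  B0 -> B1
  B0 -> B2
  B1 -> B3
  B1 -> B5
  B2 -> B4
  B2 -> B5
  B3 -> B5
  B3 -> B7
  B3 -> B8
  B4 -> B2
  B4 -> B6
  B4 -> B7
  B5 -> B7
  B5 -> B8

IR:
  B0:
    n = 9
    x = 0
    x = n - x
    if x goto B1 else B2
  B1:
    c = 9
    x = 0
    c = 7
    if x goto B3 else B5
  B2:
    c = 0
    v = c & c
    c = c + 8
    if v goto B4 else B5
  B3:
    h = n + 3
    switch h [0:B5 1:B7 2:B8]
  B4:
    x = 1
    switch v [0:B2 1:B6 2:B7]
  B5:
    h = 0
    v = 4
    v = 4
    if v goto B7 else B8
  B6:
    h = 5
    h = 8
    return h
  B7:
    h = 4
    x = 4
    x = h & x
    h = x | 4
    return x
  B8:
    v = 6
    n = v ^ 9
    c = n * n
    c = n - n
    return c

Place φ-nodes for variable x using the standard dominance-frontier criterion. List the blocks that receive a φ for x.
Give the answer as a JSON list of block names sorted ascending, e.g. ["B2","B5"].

Answer: ["B2", "B5", "B7", "B8"]

Derivation:
idom tree: B1←B0 B2←B0 B3←B1 B4←B2 B5←B0 B6←B4 B7←B0 B8←B0
Join-block Dom:
  B2: preds {B0,B4}: {B0} ∩ {B0,B2,B4} = {B0}; idom=B0
  B5: preds {B1,B2,B3}: {B0,B1} ∩ {B0,B2} ∩ {B0,B1,B3} = {B0}; idom=B0
  B7: preds {B3,B4,B5}: {B0,B1,B3} ∩ {B0,B2,B4} ∩ {B0,B5} = {B0}; idom=B0
  B8: preds {B3,B5}: {B0,B1,B3} ∩ {B0,B5} = {B0}; idom=B0

Frontier:
  B2←B0: walk · to B0
  B2←B4: walk B4→B2 to B0
  B5←B1: walk B1 to B0
  B5←B2: walk B2 to B0
  B5←B3: walk B3→B1 to B0
  B7←B3: walk B3→B1 to B0
  B7←B4: walk B4→B2 to B0
  B7←B5: walk B5 to B0
  B8←B3: walk B3→B1 to B0
  B8←B5: walk B5 to B0
  B0 → ∅
  B1 → {B5,B7,B8}
  B2 → {B2,B5,B7}
  B3 → {B5,B7,B8}
  B4 → {B2,B7}
  B5 → {B7,B8}
  B6 → ∅
  B7 → ∅
  B8 → ∅

φ for x: defs {B0,B1,B4,B7}
  DF⁺ = {B2,B5,B7,B8}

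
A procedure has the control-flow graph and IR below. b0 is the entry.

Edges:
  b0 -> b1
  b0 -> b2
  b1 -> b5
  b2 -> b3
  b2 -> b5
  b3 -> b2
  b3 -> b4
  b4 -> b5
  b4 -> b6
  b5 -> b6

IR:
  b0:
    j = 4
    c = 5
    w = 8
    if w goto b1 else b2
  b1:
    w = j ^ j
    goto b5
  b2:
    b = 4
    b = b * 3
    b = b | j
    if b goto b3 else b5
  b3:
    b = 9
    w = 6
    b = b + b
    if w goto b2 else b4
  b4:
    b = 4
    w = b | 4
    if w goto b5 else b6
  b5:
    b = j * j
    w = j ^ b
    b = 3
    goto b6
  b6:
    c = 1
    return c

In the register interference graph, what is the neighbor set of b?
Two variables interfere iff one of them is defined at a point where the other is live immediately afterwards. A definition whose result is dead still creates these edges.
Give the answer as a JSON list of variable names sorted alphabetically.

Answer: ["j", "w"]

Analysis:
Block summaries:
  b0: def={c,j,w} ue=∅
  b1: def={w} ue={j}
  b2: def={b} ue={j}
  b3: def={b,w} ue=∅
  b4: def={b,w} ue=∅
  b5: def={b,w} ue={j}
  b6: def={c} ue=∅

Backward fixpoint:
  b0: in=∅ out={j}
  b1: in={j} out={j}
  b2: in={j} out={j}
  b3: in={j} out={j}
  b4: in={j} out={j}
  b5: in={j} out=∅
  b6: in=∅ out=∅

Conflict graph:
  b: {j,w}
  c: {j}
  j: {b,c,w}
  w: {b,j}

N(b) = ["j", "w"]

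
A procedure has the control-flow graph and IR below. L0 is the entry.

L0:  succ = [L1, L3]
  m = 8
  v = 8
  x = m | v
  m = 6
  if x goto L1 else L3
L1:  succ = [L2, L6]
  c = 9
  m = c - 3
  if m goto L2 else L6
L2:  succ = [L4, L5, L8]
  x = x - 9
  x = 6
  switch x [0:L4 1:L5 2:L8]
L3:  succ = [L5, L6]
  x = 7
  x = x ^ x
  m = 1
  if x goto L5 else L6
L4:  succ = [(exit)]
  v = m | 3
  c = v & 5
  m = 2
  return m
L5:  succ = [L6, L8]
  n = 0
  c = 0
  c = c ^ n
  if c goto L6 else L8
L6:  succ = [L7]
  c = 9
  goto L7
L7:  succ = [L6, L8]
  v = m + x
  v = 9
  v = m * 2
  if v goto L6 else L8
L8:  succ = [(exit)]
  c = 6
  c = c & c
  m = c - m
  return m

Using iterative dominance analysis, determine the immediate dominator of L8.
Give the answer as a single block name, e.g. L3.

Answer: L0

Working:
idom tree: L1←L0 L2←L1 L3←L0 L4←L2 L5←L0 L6←L0 L7←L6 L8←L0
Join-block Dom:
  L5: preds {L2,L3}: {L0,L1,L2} ∩ {L0,L3} = {L0}; idom=L0
  L6: preds {L1,L3,L5,L7}: {L0,L1} ∩ {L0,L3} ∩ {L0,L5} ∩ {L0,L6,L7} = {L0}; idom=L0
  L8: preds {L2,L5,L7}: {L0,L1,L2} ∩ {L0,L5} ∩ {L0,L6,L7} = {L0}; idom=L0

idom(L8) = L0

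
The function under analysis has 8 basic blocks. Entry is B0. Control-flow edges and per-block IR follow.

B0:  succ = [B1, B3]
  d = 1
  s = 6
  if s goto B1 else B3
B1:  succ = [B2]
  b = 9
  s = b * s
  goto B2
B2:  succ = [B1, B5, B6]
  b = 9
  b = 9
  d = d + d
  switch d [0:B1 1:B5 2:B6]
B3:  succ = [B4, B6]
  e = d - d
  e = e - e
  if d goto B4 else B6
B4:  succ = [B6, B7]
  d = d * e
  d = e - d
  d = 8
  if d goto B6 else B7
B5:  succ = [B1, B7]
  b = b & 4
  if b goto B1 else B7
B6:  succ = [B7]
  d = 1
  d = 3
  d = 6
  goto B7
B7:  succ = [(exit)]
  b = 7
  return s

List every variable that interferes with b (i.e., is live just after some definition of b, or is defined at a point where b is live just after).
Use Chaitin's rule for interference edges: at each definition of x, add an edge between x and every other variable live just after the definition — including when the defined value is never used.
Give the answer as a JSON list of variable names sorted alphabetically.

def/use:
  B0: {d,s} / ∅
  B1: {b,s} / {s}
  B2: {b,d} / {d}
  B3: {e} / {d}
  B4: {d} / {d,e}
  B5: {b} / {b}
  B6: {d} / ∅
  B7: {b} / {s}

Live sets:
  live B0: ∅→{d,s}
  live B1: {d,s}→{d,s}
  live B2: {d,s}→{b,d,s}
  live B3: {d,s}→{d,e,s}
  live B4: {d,e,s}→{s}
  live B5: {b,d,s}→{d,s}
  live B6: {s}→{s}
  live B7: {s}→∅

Interfere edges:
  b↔{d,s}
  d↔{b,e,s}
  e↔{d,s}
  s↔{b,d,e}

N(b) = ["d", "s"]

Answer: ["d", "s"]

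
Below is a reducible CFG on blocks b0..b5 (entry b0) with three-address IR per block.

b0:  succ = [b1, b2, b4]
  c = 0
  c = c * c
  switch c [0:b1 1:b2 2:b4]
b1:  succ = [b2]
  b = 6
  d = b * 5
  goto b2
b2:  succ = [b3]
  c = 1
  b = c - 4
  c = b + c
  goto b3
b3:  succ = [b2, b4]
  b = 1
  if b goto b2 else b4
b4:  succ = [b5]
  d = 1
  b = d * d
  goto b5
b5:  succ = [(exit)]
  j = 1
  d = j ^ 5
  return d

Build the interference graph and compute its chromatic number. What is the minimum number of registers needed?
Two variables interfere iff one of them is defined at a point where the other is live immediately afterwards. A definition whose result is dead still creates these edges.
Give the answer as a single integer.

Answer: 2

Derivation:
Per-block:
  b0: def={c} ue=∅
  b1: def={b,d} ue=∅
  b2: def={b,c} ue=∅
  b3: def={b} ue=∅
  b4: def={b,d} ue=∅
  b5: def={d,j} ue=∅

Backward fixpoint:
  live b0: ∅→∅
  live b1: ∅→∅
  live b2: ∅→∅
  live b3: ∅→∅
  live b4: ∅→∅
  live b5: ∅→∅

Interference:
  b — {c}
  c — {b}
  d — ∅
  j — ∅

Chromatic number:
  clique {b,c} ⇒ need ≥ 2
  2-colouring: c0={b,d,j}  c1={c}
  χ = 2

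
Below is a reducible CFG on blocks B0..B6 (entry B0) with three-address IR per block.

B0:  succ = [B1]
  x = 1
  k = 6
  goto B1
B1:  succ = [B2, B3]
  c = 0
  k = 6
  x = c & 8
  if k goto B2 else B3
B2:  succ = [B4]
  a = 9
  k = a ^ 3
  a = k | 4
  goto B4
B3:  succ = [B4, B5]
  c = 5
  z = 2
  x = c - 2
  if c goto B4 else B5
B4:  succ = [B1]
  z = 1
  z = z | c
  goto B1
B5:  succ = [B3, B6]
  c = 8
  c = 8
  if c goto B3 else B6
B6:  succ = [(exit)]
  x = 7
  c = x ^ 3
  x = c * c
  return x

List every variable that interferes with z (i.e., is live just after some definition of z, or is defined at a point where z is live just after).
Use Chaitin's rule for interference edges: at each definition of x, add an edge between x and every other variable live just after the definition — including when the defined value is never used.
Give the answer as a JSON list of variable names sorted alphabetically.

Answer: ["c"]

Analysis:
Per-block:
  B0: {k,x} / ∅
  B1: {c,k,x} / ∅
  B2: {a,k} / ∅
  B3: {c,x,z} / ∅
  B4: {z} / {c}
  B5: {c} / ∅
  B6: {c,x} / ∅

Live sets:
  live B0: ∅→∅
  live B1: ∅→{c}
  live B2: {c}→{c}
  live B3: ∅→{c}
  live B4: {c}→∅
  live B5: ∅→∅
  live B6: ∅→∅

Interference:
  a: {c}
  c: {a,k,x,z}
  k: {c,x}
  x: {c,k}
  z: {c}

N(z) = ["c"]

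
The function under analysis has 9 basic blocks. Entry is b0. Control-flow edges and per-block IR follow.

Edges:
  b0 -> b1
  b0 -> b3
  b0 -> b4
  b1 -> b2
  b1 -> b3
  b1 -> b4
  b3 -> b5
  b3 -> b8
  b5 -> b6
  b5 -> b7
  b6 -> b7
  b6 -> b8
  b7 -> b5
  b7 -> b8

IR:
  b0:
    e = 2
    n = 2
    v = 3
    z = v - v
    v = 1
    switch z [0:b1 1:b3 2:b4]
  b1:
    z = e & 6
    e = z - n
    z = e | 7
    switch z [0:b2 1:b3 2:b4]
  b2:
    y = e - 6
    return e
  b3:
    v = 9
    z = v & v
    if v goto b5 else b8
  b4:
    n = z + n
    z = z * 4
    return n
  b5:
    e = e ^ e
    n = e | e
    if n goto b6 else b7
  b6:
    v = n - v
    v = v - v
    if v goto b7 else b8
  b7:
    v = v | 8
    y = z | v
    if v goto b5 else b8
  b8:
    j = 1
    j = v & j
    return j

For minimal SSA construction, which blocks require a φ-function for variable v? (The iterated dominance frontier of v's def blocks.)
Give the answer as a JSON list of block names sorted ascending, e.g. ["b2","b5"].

idom tree: b1←b0 b2←b1 b3←b0 b4←b0 b5←b3 b6←b5 b7←b5 b8←b3
Dom at joins:
  b3: preds {b0,b1}: {b0} ∩ {b0,b1} = {b0}; idom=b0
  b4: preds {b0,b1}: {b0} ∩ {b0,b1} = {b0}; idom=b0
  b5: preds {b3,b7}: {b0,b3} ∩ {b0,b3,b5,b7} = {b0,b3}; idom=b3
  b7: preds {b5,b6}: {b0,b3,b5} ∩ {b0,b3,b5,b6} = {b0,b3,b5}; idom=b5
  b8: preds {b3,b6,b7}: {b0,b3} ∩ {b0,b3,b5,b6} ∩ {b0,b3,b5,b7} = {b0,b3}; idom=b3

DF walk-up:
  b3←b0: walk · to b0
  b3←b1: walk b1 to b0
  b4←b0: walk · to b0
  b4←b1: walk b1 to b0
  b5←b3: walk · to b3
  b5←b7: walk b7→b5 to b3
  b7←b5: walk · to b5
  b7←b6: walk b6 to b5
  b8←b3: walk · to b3
  b8←b6: walk b6→b5 to b3
  b8←b7: walk b7→b5 to b3
  b0 → ∅
  b1 → {b3,b4}
  b2 → ∅
  b3 → ∅
  b4 → ∅
  b5 → {b5,b8}
  b6 → {b7,b8}
  b7 → {b5,b8}
  b8 → ∅

φ for v: defs {b0,b3,b6,b7}
  DF⁺ = {b5,b7,b8}

Answer: ["b5", "b7", "b8"]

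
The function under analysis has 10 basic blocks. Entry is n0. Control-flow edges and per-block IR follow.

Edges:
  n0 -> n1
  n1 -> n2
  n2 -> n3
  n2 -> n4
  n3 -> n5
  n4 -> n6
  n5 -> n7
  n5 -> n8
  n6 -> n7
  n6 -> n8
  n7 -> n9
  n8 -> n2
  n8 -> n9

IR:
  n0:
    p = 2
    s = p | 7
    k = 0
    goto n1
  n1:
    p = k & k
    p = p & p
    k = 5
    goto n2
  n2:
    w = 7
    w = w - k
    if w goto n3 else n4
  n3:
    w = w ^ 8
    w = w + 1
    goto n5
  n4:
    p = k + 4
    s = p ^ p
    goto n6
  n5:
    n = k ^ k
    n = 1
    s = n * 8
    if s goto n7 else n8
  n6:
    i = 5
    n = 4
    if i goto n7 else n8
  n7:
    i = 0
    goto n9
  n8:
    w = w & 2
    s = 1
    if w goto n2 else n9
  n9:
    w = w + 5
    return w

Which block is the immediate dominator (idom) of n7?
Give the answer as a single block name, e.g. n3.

Answer: n2

Working:
idom tree: n1←n0 n2←n1 n3←n2 n4←n2 n5←n3 n6←n4 n7←n2 n8←n2 n9←n2
Dom at joins:
  n2: preds {n1,n8}: {n0,n1} ∩ {n0,n1,n2,n8} = {n0,n1}; idom=n1
  n7: preds {n5,n6}: {n0,n1,n2,n3,n5} ∩ {n0,n1,n2,n4,n6} = {n0,n1,n2}; idom=n2
  n8: preds {n5,n6}: {n0,n1,n2,n3,n5} ∩ {n0,n1,n2,n4,n6} = {n0,n1,n2}; idom=n2
  n9: preds {n7,n8}: {n0,n1,n2,n7} ∩ {n0,n1,n2,n8} = {n0,n1,n2}; idom=n2

idom(n7) = n2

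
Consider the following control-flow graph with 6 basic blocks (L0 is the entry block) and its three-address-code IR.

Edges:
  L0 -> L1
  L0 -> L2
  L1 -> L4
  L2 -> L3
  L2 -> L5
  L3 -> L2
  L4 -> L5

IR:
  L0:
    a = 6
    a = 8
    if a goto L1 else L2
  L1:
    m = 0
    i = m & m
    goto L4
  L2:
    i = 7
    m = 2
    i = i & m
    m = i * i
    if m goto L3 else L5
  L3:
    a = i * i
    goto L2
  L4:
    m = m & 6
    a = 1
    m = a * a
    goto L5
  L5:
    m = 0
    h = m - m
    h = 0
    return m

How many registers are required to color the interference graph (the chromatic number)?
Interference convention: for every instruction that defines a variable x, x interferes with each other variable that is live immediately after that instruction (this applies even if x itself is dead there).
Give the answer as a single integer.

Answer: 2

Working:
Block summaries:
  L0 def {a} use ∅
  L1 def {i,m} use ∅
  L2 def {i,m} use ∅
  L3 def {a} use {i}
  L4 def {a,m} use {m}
  L5 def {h,m} use ∅

Liveness:
  live L0: ∅→∅
  live L1: ∅→{m}
  live L2: ∅→{i}
  live L3: {i}→∅
  live L4: {m}→∅
  live L5: ∅→∅

Interference:
  a — ∅
  h — {m}
  i — {m}
  m — {h,i}

Colouring:
  lower bound: {h,m} mutually conflict ⇒ χ ≥ 2
  2-colouring: c0={a,m}  c1={h,i}
  χ = 2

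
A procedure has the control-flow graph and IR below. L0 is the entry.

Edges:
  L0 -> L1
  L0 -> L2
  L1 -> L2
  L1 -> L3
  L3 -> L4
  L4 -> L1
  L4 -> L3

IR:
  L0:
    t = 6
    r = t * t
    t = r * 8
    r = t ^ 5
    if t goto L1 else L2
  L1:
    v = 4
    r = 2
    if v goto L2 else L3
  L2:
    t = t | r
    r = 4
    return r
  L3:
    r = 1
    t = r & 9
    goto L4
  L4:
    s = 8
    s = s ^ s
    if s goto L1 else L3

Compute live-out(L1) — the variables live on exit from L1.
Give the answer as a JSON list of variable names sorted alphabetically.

Answer: ["r", "t"]

Working:
Block summaries:
  L0: {r,t} / ∅
  L1: {r,v} / ∅
  L2: {r,t} / {r,t}
  L3: {r,t} / ∅
  L4: {s} / ∅

Backward fixpoint:
  L0 li=∅ lo={r,t}
  L1 li={t} lo={r,t}
  L2 li={r,t} lo=∅
  L3 li=∅ lo={t}
  L4 li={t} lo={t}

live-out(L1) = ["r", "t"]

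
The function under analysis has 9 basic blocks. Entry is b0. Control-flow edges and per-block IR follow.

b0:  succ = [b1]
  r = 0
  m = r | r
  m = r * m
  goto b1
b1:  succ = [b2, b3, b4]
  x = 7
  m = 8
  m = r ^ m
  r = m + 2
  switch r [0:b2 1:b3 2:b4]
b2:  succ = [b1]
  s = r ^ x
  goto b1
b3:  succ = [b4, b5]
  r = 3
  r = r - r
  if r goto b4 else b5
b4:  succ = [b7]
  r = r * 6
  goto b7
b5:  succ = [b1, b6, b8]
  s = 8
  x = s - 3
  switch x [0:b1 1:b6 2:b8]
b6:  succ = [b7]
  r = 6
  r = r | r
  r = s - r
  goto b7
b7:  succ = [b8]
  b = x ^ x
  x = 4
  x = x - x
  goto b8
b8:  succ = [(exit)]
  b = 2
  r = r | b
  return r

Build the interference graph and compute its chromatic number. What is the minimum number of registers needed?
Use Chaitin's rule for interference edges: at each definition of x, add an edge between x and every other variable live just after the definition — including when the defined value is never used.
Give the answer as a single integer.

Answer: 3

Working:
Per-block:
  b0 def {m,r} use ∅
  b1 def {m,r,x} use {r}
  b2 def {s} use {r,x}
  b3 def {r} use ∅
  b4 def {r} use {r}
  b5 def {s,x} use ∅
  b6 def {r} use {s}
  b7 def {b,x} use {x}
  b8 def {b,r} use {r}

Liveness:
  b0 li=∅ lo={r}
  b1 li={r} lo={r,x}
  b2 li={r,x} lo={r}
  b3 li={x} lo={r,x}
  b4 li={r,x} lo={r,x}
  b5 li={r} lo={r,s,x}
  b6 li={s,x} lo={r,x}
  b7 li={r,x} lo={r}
  b8 li={r} lo=∅

Interference:
  b↔{r}
  m↔{r,x}
  r↔{b,m,s,x}
  s↔{r,x}
  x↔{m,r,s}

Registers:
  clique {m,r,x} ⇒ need ≥ 3
  assign b→c1 m→c2 r→c0 s→c2 x→c1 — no edge inside a register ⇒ χ ≤ 3
  χ = 3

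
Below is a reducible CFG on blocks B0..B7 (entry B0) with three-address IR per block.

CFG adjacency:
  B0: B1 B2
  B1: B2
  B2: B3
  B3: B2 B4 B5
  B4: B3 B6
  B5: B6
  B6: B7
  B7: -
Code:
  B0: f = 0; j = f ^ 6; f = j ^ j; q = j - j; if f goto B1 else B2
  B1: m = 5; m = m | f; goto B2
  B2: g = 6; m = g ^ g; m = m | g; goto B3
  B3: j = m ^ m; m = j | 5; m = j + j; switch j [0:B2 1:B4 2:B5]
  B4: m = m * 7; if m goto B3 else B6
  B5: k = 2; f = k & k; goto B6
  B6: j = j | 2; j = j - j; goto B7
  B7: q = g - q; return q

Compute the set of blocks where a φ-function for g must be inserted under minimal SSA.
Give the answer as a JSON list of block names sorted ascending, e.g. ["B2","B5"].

idom tree: B1←B0 B2←B0 B3←B2 B4←B3 B5←B3 B6←B3 B7←B6
Dom∩ at merges:
  B2: preds {B0,B1,B3}: {B0} ∩ {B0,B1} ∩ {B0,B2,B3} = {B0}; idom=B0
  B3: preds {B2,B4}: {B0,B2} ∩ {B0,B2,B3,B4} = {B0,B2}; idom=B2
  B6: preds {B4,B5}: {B0,B2,B3,B4} ∩ {B0,B2,B3,B5} = {B0,B2,B3}; idom=B3

DF derivation:
  join B2 pred B0: · stop@B0
  join B2 pred B1: B1 stop@B0
  join B2 pred B3: B3→B2 stop@B0
  join B3 pred B2: · stop@B2
  join B3 pred B4: B4→B3 stop@B2
  join B6 pred B4: B4 stop@B3
  join B6 pred B5: B5 stop@B3
  B0 → ∅
  B1 → {B2}
  B2 → {B2}
  B3 → {B2,B3}
  B4 → {B3,B6}
  B5 → {B6}
  B6 → ∅
  B7 → ∅

φ for g: defs {B2}
  DF⁺ = {B2}

Answer: ["B2"]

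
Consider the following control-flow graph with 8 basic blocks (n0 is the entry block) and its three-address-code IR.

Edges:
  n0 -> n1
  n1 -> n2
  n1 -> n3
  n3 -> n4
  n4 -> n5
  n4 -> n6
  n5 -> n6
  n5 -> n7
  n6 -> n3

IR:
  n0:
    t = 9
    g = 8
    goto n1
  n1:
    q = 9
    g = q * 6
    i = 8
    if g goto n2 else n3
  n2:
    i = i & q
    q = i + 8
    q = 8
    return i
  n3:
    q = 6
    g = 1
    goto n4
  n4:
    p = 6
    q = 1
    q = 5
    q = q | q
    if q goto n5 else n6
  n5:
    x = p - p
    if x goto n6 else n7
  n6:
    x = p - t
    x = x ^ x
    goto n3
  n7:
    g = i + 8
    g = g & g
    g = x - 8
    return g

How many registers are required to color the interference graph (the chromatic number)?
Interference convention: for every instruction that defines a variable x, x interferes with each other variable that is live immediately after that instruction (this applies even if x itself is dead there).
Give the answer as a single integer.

def/use:
  n0 def {g,t} use ∅
  n1 def {g,i,q} use ∅
  n2 def {i,q} use {i,q}
  n3 def {g,q} use ∅
  n4 def {p,q} use ∅
  n5 def {x} use {p}
  n6 def {x} use {p,t}
  n7 def {g} use {i,x}

Liveness:
  n0: in=∅ out={t}
  n1: in={t} out={i,q,t}
  n2: in={i,q} out=∅
  n3: in={i,t} out={i,t}
  n4: in={i,t} out={i,p,t}
  n5: in={i,p,t} out={i,p,t,x}
  n6: in={i,p,t} out={i,t}
  n7: in={i,x} out=∅

Conflict graph:
  g — {i,q,t,x}
  i — {g,p,q,t,x}
  p — {i,q,t,x}
  q — {g,i,p,t}
  t — {g,i,p,q,x}
  x — {g,i,p,t}

Colouring:
  lower bound: {g,i,q,t} mutually conflict ⇒ χ ≥ 4
  4-colouring: c0={i}  c1={t}  c2={g,p}  c3={q,x}
  χ = 4

Answer: 4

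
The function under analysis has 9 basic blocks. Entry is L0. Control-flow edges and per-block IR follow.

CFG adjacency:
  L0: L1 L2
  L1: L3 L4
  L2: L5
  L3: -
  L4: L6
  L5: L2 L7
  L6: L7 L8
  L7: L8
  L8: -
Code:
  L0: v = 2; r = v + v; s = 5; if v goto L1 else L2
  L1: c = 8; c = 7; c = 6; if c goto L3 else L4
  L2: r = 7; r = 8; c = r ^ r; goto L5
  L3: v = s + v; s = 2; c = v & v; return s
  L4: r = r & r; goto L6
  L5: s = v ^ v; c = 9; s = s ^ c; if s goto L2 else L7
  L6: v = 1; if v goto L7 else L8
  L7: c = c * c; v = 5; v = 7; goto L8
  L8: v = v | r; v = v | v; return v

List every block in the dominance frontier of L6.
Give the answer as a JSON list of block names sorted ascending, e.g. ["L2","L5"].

Answer: ["L7", "L8"]

Working:
idom tree: L1←L0 L2←L0 L3←L1 L4←L1 L5←L2 L6←L4 L7←L0 L8←L0
Dom∩ at merges:
  L2: preds {L0,L5}: {L0} ∩ {L0,L2,L5} = {L0}; idom=L0
  L7: preds {L5,L6}: {L0,L2,L5} ∩ {L0,L1,L4,L6} = {L0}; idom=L0
  L8: preds {L6,L7}: {L0,L1,L4,L6} ∩ {L0,L7} = {L0}; idom=L0

DF walk-up:
  join L2 pred L0: · stop@L0
  join L2 pred L5: L5→L2 stop@L0
  join L7 pred L5: L5→L2 stop@L0
  join L7 pred L6: L6→L4→L1 stop@L0
  join L8 pred L6: L6→L4→L1 stop@L0
  join L8 pred L7: L7 stop@L0
  DF(L0)=∅
  DF(L1)={L7,L8}
  DF(L2)={L2,L7}
  DF(L3)=∅
  DF(L4)={L7,L8}
  DF(L5)={L2,L7}
  DF(L6)={L7,L8}
  DF(L7)={L8}
  DF(L8)=∅

DF(L6) = ["L7", "L8"]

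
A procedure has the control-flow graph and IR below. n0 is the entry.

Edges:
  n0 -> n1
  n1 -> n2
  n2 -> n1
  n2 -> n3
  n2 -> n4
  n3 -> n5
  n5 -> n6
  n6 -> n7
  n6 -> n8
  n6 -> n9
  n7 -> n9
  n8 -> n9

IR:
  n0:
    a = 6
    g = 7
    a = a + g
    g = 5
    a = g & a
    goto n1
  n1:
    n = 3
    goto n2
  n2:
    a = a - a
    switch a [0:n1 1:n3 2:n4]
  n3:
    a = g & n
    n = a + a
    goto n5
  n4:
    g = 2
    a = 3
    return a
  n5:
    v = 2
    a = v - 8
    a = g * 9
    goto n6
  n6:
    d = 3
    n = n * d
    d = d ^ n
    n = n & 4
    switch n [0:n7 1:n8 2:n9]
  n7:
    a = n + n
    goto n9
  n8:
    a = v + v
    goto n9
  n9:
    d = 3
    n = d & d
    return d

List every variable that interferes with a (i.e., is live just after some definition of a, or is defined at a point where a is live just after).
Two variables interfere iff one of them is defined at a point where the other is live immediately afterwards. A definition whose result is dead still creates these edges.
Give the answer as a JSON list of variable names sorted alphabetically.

Block summaries:
  n0: {a,g} / ∅
  n1: {n} / ∅
  n2: {a} / {a}
  n3: {a,n} / {g,n}
  n4: {a,g} / ∅
  n5: {a,v} / {g}
  n6: {d,n} / {n}
  n7: {a} / {n}
  n8: {a} / {v}
  n9: {d,n} / ∅

Liveness:
  n0 li=∅ lo={a,g}
  n1 li={a,g} lo={a,g,n}
  n2 li={a,g,n} lo={a,g,n}
  n3 li={g,n} lo={g,n}
  n4 li=∅ lo=∅
  n5 li={g,n} lo={n,v}
  n6 li={n,v} lo={n,v}
  n7 li={n} lo=∅
  n8 li={v} lo=∅
  n9 li=∅ lo=∅

Interference:
  a↔{g,n,v}
  d↔{n,v}
  g↔{a,n,v}
  n↔{a,d,g,v}
  v↔{a,d,g,n}

N(a) = ["g", "n", "v"]

Answer: ["g", "n", "v"]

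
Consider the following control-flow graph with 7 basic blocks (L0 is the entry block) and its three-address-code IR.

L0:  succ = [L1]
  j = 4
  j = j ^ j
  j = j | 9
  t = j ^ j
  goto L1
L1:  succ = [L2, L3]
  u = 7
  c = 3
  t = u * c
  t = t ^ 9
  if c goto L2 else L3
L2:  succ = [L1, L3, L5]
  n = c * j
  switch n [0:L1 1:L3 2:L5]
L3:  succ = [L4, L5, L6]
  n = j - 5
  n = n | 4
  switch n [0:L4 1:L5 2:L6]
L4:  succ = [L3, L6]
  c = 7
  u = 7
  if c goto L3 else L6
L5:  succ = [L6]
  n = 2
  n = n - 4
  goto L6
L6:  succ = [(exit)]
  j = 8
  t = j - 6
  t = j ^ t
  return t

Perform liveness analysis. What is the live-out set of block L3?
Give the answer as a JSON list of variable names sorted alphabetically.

Answer: ["j"]

Working:
def/use:
  L0 def {j,t} use ∅
  L1 def {c,t,u} use ∅
  L2 def {n} use {c,j}
  L3 def {n} use {j}
  L4 def {c,u} use ∅
  L5 def {n} use ∅
  L6 def {j,t} use ∅

Liveness:
  live L0: ∅→{j}
  live L1: {j}→{c,j}
  live L2: {c,j}→{j}
  live L3: {j}→{j}
  live L4: {j}→{j}
  live L5: ∅→∅
  live L6: ∅→∅

live-out(L3) = ["j"]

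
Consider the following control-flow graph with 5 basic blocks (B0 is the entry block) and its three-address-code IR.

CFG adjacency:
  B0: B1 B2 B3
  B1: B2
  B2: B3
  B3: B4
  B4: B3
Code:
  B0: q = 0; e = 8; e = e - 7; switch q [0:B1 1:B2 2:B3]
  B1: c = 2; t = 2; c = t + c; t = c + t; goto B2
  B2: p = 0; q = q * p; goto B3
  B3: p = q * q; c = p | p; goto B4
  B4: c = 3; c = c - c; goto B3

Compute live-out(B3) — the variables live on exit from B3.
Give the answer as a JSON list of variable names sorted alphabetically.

Block summaries:
  B0: def={e,q} ue=∅
  B1: def={c,t} ue=∅
  B2: def={p,q} ue={q}
  B3: def={c,p} ue={q}
  B4: def={c} ue=∅

Liveness:
  B0 li=∅ lo={q}
  B1 li={q} lo={q}
  B2 li={q} lo={q}
  B3 li={q} lo={q}
  B4 li={q} lo={q}

live-out(B3) = ["q"]

Answer: ["q"]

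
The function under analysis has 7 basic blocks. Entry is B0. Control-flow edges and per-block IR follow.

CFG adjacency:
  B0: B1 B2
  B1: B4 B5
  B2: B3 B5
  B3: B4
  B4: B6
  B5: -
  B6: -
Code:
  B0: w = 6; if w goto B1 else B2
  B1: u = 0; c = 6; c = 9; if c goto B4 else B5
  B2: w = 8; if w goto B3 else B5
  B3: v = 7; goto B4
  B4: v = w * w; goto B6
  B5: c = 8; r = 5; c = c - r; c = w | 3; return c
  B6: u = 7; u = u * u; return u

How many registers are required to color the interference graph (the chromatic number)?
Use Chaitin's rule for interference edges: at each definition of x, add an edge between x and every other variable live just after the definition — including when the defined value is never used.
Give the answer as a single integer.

Answer: 3

Derivation:
Block summaries:
  B0: def={w} ue=∅
  B1: def={c,u} ue=∅
  B2: def={w} ue=∅
  B3: def={v} ue=∅
  B4: def={v} ue={w}
  B5: def={c,r} ue={w}
  B6: def={u} ue=∅

Live sets:
  B0 li=∅ lo={w}
  B1 li={w} lo={w}
  B2 li=∅ lo={w}
  B3 li={w} lo={w}
  B4 li={w} lo=∅
  B5 li={w} lo=∅
  B6 li=∅ lo=∅

Interfere edges:
  c↔{r,w}
  r↔{c,w}
  u↔{w}
  v↔{w}
  w↔{c,r,u,v}

Colouring:
  lower bound: {c,r,w} mutually conflict ⇒ χ ≥ 3
  3-colouring: c0={w}  c1={c,u,v}  c2={r}
  χ = 3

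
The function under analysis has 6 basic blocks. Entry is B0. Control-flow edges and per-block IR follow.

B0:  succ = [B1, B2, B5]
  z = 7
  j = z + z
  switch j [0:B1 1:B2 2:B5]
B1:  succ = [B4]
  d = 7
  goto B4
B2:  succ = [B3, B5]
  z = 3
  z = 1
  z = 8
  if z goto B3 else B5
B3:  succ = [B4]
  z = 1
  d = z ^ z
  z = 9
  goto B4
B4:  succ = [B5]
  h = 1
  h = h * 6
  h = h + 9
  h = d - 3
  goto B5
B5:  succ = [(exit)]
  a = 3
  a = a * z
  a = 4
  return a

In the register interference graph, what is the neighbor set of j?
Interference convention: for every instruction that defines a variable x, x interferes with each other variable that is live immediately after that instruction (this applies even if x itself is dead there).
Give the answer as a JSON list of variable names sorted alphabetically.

Per-block:
  B0: def={j,z} ue=∅
  B1: def={d} ue=∅
  B2: def={z} ue=∅
  B3: def={d,z} ue=∅
  B4: def={h} ue={d}
  B5: def={a} ue={z}

Liveness:
  live B0: ∅→{z}
  live B1: {z}→{d,z}
  live B2: ∅→{z}
  live B3: ∅→{d,z}
  live B4: {d,z}→{z}
  live B5: {z}→∅

Interfere edges:
  a↔{z}
  d↔{h,z}
  h↔{d,z}
  j↔{z}
  z↔{a,d,h,j}

N(j) = ["z"]

Answer: ["z"]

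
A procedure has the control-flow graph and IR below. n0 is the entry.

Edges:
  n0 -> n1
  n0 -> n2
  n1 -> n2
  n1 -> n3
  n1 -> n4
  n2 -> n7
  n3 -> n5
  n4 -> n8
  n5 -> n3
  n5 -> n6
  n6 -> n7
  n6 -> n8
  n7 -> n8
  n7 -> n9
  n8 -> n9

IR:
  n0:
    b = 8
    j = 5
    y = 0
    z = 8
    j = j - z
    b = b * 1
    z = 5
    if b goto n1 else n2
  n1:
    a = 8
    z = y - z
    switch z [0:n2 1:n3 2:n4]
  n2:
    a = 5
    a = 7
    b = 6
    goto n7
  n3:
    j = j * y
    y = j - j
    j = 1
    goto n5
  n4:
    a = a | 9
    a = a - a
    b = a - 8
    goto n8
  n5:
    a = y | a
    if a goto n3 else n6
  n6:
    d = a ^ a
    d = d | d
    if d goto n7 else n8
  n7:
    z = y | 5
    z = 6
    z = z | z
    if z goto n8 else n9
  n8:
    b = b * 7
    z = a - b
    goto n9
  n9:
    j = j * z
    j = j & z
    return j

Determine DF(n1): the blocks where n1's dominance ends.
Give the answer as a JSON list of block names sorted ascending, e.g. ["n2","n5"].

Answer: ["n2", "n7", "n8"]

Working:
idom tree: n1←n0 n2←n0 n3←n1 n4←n1 n5←n3 n6←n5 n7←n0 n8←n0 n9←n0
Dom∩ at merges:
  n2: preds {n0,n1}: {n0} ∩ {n0,n1} = {n0}; idom=n0
  n3: preds {n1,n5}: {n0,n1} ∩ {n0,n1,n3,n5} = {n0,n1}; idom=n1
  n7: preds {n2,n6}: {n0,n2} ∩ {n0,n1,n3,n5,n6} = {n0}; idom=n0
  n8: preds {n4,n6,n7}: {n0,n1,n4} ∩ {n0,n1,n3,n5,n6} ∩ {n0,n7} = {n0}; idom=n0
  n9: preds {n7,n8}: {n0,n7} ∩ {n0,n8} = {n0}; idom=n0

DF derivation:
  n2←n0: walk · to n0
  n2←n1: walk n1 to n0
  n3←n1: walk · to n1
  n3←n5: walk n5→n3 to n1
  n7←n2: walk n2 to n0
  n7←n6: walk n6→n5→n3→n1 to n0
  n8←n4: walk n4→n1 to n0
  n8←n6: walk n6→n5→n3→n1 to n0
  n8←n7: walk n7 to n0
  n9←n7: walk n7 to n0
  n9←n8: walk n8 to n0
  n0 → ∅
  n1 → {n2,n7,n8}
  n2 → {n7}
  n3 → {n3,n7,n8}
  n4 → {n8}
  n5 → {n3,n7,n8}
  n6 → {n7,n8}
  n7 → {n8,n9}
  n8 → {n9}
  n9 → ∅

DF(n1) = ["n2", "n7", "n8"]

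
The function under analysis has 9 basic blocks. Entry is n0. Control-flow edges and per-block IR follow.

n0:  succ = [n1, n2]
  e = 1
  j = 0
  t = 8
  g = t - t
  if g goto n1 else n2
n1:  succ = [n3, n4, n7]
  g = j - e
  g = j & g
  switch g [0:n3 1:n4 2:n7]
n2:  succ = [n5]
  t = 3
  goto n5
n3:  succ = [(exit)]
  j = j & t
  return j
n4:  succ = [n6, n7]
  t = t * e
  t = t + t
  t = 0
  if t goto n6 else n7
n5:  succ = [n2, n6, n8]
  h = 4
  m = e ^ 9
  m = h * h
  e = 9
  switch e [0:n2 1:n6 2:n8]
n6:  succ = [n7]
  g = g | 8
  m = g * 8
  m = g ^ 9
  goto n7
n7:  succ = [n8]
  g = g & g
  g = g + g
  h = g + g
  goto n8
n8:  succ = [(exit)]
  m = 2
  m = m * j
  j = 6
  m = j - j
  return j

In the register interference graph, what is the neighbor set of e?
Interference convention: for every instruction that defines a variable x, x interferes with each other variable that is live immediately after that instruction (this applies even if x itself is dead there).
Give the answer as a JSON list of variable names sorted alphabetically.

Answer: ["g", "h", "j", "t"]

Analysis:
def/use:
  n0 def {e,g,j,t} use ∅
  n1 def {g} use {e,j}
  n2 def {t} use ∅
  n3 def {j} use {j,t}
  n4 def {t} use {e,t}
  n5 def {e,h,m} use {e}
  n6 def {g,m} use {g}
  n7 def {g,h} use {g}
  n8 def {j,m} use {j}

Liveness:
  n0 li=∅ lo={e,g,j,t}
  n1 li={e,j,t} lo={e,g,j,t}
  n2 li={e,g,j} lo={e,g,j}
  n3 li={j,t} lo=∅
  n4 li={e,g,j,t} lo={g,j}
  n5 li={e,g,j} lo={e,g,j}
  n6 li={g,j} lo={g,j}
  n7 li={g,j} lo={j}
  n8 li={j} lo=∅

Interfere edges:
  e — {g,h,j,t}
  g — {e,h,j,m,t}
  h — {e,g,j,m}
  j — {e,g,h,m,t}
  m — {g,h,j}
  t — {e,g,j}

N(e) = ["g", "h", "j", "t"]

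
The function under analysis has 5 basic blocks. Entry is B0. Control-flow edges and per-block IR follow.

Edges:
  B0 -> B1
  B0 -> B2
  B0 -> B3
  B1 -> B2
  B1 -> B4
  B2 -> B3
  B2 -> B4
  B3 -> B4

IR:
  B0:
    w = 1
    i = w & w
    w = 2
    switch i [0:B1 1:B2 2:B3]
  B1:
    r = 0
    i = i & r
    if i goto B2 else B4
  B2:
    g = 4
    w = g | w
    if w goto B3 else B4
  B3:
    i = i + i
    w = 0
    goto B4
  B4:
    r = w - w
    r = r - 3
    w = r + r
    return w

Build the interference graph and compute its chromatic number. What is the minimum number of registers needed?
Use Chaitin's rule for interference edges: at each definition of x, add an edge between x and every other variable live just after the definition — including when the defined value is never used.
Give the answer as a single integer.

Answer: 3

Analysis:
Per-block:
  B0 def {i,w} use ∅
  B1 def {i,r} use {i}
  B2 def {g,w} use {w}
  B3 def {i,w} use {i}
  B4 def {r,w} use {w}

Live sets:
  B0 li=∅ lo={i,w}
  B1 li={i,w} lo={i,w}
  B2 li={i,w} lo={i,w}
  B3 li={i} lo={w}
  B4 li={w} lo=∅

Interfere edges:
  g — {i,w}
  i — {g,r,w}
  r — {i,w}
  w — {g,i,r}

Registers:
  lower bound: {g,i,w} mutually conflict ⇒ χ ≥ 3
  3-colouring: c0={i}  c1={w}  c2={g,r}
  χ = 3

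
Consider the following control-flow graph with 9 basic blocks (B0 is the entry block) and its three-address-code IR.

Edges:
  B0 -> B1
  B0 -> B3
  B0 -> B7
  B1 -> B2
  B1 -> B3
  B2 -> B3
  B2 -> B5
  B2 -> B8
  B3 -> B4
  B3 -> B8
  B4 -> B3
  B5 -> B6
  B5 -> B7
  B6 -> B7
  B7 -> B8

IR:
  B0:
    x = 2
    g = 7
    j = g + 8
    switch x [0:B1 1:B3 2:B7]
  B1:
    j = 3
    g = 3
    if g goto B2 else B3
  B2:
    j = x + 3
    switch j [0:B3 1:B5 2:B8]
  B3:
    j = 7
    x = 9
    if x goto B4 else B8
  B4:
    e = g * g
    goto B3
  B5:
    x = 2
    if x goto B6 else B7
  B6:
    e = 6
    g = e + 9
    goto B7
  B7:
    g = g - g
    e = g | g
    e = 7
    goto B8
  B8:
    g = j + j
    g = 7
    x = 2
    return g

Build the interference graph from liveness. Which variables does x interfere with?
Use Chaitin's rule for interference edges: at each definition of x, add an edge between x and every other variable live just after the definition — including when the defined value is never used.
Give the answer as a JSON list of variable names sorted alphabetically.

def/use:
  B0 def {g,j,x} use ∅
  B1 def {g,j} use ∅
  B2 def {j} use {x}
  B3 def {j,x} use ∅
  B4 def {e} use {g}
  B5 def {x} use ∅
  B6 def {e,g} use ∅
  B7 def {e,g} use {g}
  B8 def {g,x} use {j}

Live sets:
  B0 li=∅ lo={g,j,x}
  B1 li={x} lo={g,x}
  B2 li={g,x} lo={g,j}
  B3 li={g} lo={g,j}
  B4 li={g} lo={g}
  B5 li={g,j} lo={g,j}
  B6 li={j} lo={g,j}
  B7 li={g,j} lo={j}
  B8 li={j} lo=∅

Interfere edges:
  e — {g,j}
  g — {e,j,x}
  j — {e,g,x}
  x — {g,j}

N(x) = ["g", "j"]

Answer: ["g", "j"]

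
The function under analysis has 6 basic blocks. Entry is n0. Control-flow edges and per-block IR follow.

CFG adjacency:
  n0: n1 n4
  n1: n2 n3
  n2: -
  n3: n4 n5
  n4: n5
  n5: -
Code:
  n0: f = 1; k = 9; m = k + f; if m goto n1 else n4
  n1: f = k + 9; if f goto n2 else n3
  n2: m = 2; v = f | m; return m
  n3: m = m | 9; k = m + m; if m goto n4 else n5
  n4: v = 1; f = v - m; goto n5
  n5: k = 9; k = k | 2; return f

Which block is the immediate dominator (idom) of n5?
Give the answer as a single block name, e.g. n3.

idom tree: n1←n0 n2←n1 n3←n1 n4←n0 n5←n0
Join-block Dom:
  n4: preds {n0,n3}: {n0} ∩ {n0,n1,n3} = {n0}; idom=n0
  n5: preds {n3,n4}: {n0,n1,n3} ∩ {n0,n4} = {n0}; idom=n0

idom(n5) = n0

Answer: n0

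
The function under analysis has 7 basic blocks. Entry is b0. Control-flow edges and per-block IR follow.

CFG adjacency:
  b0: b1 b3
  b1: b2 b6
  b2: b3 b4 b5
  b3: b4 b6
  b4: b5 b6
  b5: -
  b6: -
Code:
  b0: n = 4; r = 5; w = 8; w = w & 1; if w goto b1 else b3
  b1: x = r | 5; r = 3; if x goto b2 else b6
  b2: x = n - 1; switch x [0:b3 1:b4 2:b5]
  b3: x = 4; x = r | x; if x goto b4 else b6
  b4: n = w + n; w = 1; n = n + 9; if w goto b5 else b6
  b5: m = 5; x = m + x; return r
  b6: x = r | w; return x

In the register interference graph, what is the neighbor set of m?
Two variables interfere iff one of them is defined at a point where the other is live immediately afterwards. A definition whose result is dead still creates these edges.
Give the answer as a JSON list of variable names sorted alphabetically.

Answer: ["r", "x"]

Derivation:
Block summaries:
  b0 def {n,r,w} use ∅
  b1 def {r,x} use {r}
  b2 def {x} use {n}
  b3 def {x} use {r}
  b4 def {n,w} use {n,w}
  b5 def {m,x} use {r,x}
  b6 def {x} use {r,w}

Backward fixpoint:
  b0: in=∅ out={n,r,w}
  b1: in={n,r,w} out={n,r,w}
  b2: in={n,r,w} out={n,r,w,x}
  b3: in={n,r,w} out={n,r,w,x}
  b4: in={n,r,w,x} out={r,w,x}
  b5: in={r,x} out=∅
  b6: in={r,w} out=∅

Interference:
  m: {r,x}
  n: {r,w,x}
  r: {m,n,w,x}
  w: {n,r,x}
  x: {m,n,r,w}

N(m) = ["r", "x"]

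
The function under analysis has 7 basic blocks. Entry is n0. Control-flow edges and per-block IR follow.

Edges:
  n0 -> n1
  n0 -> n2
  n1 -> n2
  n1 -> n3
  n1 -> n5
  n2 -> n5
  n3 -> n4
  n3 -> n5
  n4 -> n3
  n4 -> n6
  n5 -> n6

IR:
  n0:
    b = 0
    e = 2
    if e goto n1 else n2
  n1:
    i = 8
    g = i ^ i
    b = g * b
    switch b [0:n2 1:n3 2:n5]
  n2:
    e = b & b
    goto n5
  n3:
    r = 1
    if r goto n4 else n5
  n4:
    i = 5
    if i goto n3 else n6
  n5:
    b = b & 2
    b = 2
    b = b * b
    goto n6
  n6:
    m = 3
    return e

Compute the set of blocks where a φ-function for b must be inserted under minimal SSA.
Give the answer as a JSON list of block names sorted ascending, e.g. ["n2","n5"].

idom tree: n1←n0 n2←n0 n3←n1 n4←n3 n5←n0 n6←n0
Join-block Dom:
  n2: preds {n0,n1}: {n0} ∩ {n0,n1} = {n0}; idom=n0
  n3: preds {n1,n4}: {n0,n1} ∩ {n0,n1,n3,n4} = {n0,n1}; idom=n1
  n5: preds {n1,n2,n3}: {n0,n1} ∩ {n0,n2} ∩ {n0,n1,n3} = {n0}; idom=n0
  n6: preds {n4,n5}: {n0,n1,n3,n4} ∩ {n0,n5} = {n0}; idom=n0

DF walk-up:
  n2←n0: walk · to n0
  n2←n1: walk n1 to n0
  n3←n1: walk · to n1
  n3←n4: walk n4→n3 to n1
  n5←n1: walk n1 to n0
  n5←n2: walk n2 to n0
  n5←n3: walk n3→n1 to n0
  n6←n4: walk n4→n3→n1 to n0
  n6←n5: walk n5 to n0
  n0 → ∅
  n1 → {n2,n5,n6}
  n2 → {n5}
  n3 → {n3,n5,n6}
  n4 → {n3,n6}
  n5 → {n6}
  n6 → ∅

φ for b: defs {n0,n1,n5}
  DF⁺ = {n2,n5,n6}

Answer: ["n2", "n5", "n6"]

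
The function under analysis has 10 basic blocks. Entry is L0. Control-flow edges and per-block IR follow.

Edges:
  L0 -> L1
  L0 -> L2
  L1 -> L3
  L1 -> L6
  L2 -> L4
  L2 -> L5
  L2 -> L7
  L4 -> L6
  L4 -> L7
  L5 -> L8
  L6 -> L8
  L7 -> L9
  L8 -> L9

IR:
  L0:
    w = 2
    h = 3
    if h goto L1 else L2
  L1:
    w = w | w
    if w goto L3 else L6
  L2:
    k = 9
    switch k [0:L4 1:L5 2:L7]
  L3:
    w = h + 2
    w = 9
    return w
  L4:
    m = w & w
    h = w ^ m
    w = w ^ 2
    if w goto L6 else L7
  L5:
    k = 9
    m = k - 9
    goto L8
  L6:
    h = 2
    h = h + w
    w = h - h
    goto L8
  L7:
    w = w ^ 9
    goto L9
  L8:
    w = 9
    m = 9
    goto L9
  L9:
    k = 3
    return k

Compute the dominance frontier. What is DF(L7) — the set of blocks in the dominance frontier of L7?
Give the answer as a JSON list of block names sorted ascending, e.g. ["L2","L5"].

Answer: ["L9"]

Derivation:
idom tree: L1←L0 L2←L0 L3←L1 L4←L2 L5←L2 L6←L0 L7←L2 L8←L0 L9←L0
Dom∩ at merges:
  L6: preds {L1,L4}: {L0,L1} ∩ {L0,L2,L4} = {L0}; idom=L0
  L7: preds {L2,L4}: {L0,L2} ∩ {L0,L2,L4} = {L0,L2}; idom=L2
  L8: preds {L5,L6}: {L0,L2,L5} ∩ {L0,L6} = {L0}; idom=L0
  L9: preds {L7,L8}: {L0,L2,L7} ∩ {L0,L8} = {L0}; idom=L0

DF derivation:
  join L6 pred L1: L1 stop@L0
  join L6 pred L4: L4→L2 stop@L0
  join L7 pred L2: · stop@L2
  join L7 pred L4: L4 stop@L2
  join L8 pred L5: L5→L2 stop@L0
  join L8 pred L6: L6 stop@L0
  join L9 pred L7: L7→L2 stop@L0
  join L9 pred L8: L8 stop@L0
  L0: DF=∅
  L1: DF={L6}
  L2: DF={L6,L8,L9}
  L3: DF=∅
  L4: DF={L6,L7}
  L5: DF={L8}
  L6: DF={L8}
  L7: DF={L9}
  L8: DF={L9}
  L9: DF=∅

DF(L7) = ["L9"]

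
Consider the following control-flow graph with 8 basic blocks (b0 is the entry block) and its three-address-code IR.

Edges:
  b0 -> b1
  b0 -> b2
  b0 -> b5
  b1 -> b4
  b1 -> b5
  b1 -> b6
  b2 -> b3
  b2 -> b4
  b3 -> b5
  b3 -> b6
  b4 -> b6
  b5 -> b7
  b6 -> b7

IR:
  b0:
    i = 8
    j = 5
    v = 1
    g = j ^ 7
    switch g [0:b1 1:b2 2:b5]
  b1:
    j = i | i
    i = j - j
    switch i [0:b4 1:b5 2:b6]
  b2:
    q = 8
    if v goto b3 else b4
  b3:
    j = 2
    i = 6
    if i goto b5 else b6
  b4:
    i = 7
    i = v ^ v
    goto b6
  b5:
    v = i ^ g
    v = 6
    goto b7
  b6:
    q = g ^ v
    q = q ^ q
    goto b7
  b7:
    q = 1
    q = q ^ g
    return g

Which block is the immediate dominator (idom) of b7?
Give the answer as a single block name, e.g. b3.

Answer: b0

Analysis:
idom tree: b1←b0 b2←b0 b3←b2 b4←b0 b5←b0 b6←b0 b7←b0
Dom∩ at merges:
  b4: preds {b1,b2}: {b0,b1} ∩ {b0,b2} = {b0}; idom=b0
  b5: preds {b0,b1,b3}: {b0} ∩ {b0,b1} ∩ {b0,b2,b3} = {b0}; idom=b0
  b6: preds {b1,b3,b4}: {b0,b1} ∩ {b0,b2,b3} ∩ {b0,b4} = {b0}; idom=b0
  b7: preds {b5,b6}: {b0,b5} ∩ {b0,b6} = {b0}; idom=b0

idom(b7) = b0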